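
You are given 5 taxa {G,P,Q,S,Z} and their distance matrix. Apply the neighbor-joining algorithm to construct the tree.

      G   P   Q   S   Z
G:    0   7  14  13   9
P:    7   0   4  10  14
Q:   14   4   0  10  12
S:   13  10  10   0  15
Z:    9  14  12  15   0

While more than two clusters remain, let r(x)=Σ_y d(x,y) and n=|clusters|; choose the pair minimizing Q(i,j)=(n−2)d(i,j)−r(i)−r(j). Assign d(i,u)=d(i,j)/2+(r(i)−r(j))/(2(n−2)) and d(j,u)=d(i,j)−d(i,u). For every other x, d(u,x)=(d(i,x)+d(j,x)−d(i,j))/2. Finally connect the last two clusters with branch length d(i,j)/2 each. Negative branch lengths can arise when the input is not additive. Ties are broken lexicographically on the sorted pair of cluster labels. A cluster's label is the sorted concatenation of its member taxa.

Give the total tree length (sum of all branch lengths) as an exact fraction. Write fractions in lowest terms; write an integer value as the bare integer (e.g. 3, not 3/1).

195/8

iteration 1: select G,Z (d=9, Q=-66); attach at lengths (10/3, 17/3); label the merged cluster GZ
  updated: d(GZ,P)=6, d(GZ,Q)=17/2, d(GZ,S)=19/2
iteration 2: select GZ,S (d=19/2, Q=-69/2); attach at lengths (27/8, 49/8); label the merged cluster GSZ
  updated: d(GSZ,P)=13/4, d(GSZ,Q)=9/2
iteration 3: select GSZ,P (d=13/4, Q=-47/4); attach at lengths (15/8, 11/8); label the merged cluster GPSZ
  updated: d(GPSZ,Q)=21/8
iteration 4: select GPSZ,Q (d=21/8); attach at lengths (21/16, 21/16); label the merged cluster GPQSZ
final tree: ((((G:10/3,Z:17/3):27/8,S:49/8):15/8,P:11/8):21/16,Q:21/16)
total length: 195/8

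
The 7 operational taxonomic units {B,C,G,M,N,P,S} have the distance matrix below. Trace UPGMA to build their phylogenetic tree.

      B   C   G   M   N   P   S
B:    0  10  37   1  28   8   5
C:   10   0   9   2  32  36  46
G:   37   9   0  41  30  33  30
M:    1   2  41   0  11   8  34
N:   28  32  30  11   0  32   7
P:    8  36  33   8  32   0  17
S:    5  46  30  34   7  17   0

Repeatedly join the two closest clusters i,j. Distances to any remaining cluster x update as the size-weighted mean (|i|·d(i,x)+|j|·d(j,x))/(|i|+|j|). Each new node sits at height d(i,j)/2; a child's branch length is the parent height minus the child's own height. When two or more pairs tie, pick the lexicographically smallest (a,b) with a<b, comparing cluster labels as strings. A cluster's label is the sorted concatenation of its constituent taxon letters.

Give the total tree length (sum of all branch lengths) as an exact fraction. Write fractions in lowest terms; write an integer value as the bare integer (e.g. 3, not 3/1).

2807/48

1. join B+M (d=1) ⇒ BM; edges |B|=1/2, |M|=1/2
  updated: d(BM,C)=6, d(BM,G)=39, d(BM,N)=39/2, d(BM,P)=8, d(BM,S)=39/2
2. join BM+C (d=6) ⇒ BCM; edges |BM|=5/2, |C|=3
  updated: d(BCM,G)=29, d(BCM,N)=71/3, d(BCM,P)=52/3, d(BCM,S)=85/3
3. join N+S (d=7) ⇒ NS; edges |N|=7/2, |S|=7/2
  updated: d(BCM,NS)=26, d(G,NS)=30, d(NS,P)=49/2
4. join BCM+P (d=52/3) ⇒ BCMP; edges |BCM|=17/3, |P|=26/3
  updated: d(BCMP,G)=30, d(BCMP,NS)=205/8
5. join BCMP+NS (d=205/8) ⇒ BCMNPS; edges |BCMP|=199/48, |NS|=149/16
  updated: d(BCMNPS,G)=30
6. join BCMNPS+G (d=30) ⇒ BCGMNPS; edges |BCMNPS|=35/16, |G|=15
final tree: (((((B:1/2,M:1/2):5/2,C:3):17/3,P:26/3):199/48,(N:7/2,S:7/2):149/16):35/16,G:15)
total length: 2807/48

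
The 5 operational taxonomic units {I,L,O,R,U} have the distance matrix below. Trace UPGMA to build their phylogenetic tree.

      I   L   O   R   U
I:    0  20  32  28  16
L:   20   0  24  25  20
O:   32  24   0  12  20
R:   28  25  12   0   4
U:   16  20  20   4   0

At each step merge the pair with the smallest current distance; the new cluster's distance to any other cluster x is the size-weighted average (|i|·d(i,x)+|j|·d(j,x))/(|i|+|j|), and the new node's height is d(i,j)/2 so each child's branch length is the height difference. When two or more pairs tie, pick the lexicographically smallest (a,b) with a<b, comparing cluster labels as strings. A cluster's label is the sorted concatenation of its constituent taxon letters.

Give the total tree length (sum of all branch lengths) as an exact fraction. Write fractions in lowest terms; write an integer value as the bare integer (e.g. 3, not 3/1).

iteration 1: select R,U (d=4); attach at lengths (2, 2); label the merged cluster RU
  updated: d(I,RU)=22, d(L,RU)=45/2, d(O,RU)=16
iteration 2: select O,RU (d=16); attach at lengths (8, 6); label the merged cluster ORU
  updated: d(I,ORU)=76/3, d(L,ORU)=23
iteration 3: select I,L (d=20); attach at lengths (10, 10); label the merged cluster IL
  updated: d(IL,ORU)=145/6
iteration 4: select IL,ORU (d=145/6); attach at lengths (25/12, 49/12); label the merged cluster ILORU
final tree: ((I:10,L:10):25/12,(O:8,(R:2,U:2):6):49/12)
total length: 265/6

265/6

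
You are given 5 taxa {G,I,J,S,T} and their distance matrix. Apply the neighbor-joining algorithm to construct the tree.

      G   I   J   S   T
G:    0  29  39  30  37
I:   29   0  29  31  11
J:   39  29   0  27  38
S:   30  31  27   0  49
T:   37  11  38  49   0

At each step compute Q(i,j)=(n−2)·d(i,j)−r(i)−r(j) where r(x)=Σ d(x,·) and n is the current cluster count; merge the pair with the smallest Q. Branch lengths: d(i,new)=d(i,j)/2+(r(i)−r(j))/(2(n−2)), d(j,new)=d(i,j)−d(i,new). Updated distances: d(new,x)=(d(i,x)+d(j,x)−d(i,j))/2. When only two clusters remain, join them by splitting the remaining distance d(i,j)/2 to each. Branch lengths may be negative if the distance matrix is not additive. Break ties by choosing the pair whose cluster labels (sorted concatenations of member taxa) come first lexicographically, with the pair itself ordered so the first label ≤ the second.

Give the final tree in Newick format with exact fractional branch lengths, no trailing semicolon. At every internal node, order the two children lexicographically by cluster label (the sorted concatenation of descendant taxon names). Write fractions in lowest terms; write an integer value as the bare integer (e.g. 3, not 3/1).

1. join I+T (d=11, Q=-202) ⇒ IT; edges |I|=-1/3, |T|=34/3
  updated: d(G,IT)=55/2, d(IT,J)=28, d(IT,S)=69/2
2. join G+IT (d=55/2, Q=-263/2) ⇒ GIT; edges |G|=123/8, |IT|=97/8
  updated: d(GIT,J)=79/4, d(GIT,S)=37/2
3. join GIT+J (d=79/4, Q=-261/4) ⇒ GIJT; edges |GIT|=45/8, |J|=113/8
  updated: d(GIJT,S)=103/8
4. join GIJT+S (d=103/8) ⇒ GIJST; edges |GIJT|=103/16, |S|=103/16
final tree: (((G:123/8,(I:-1/3,T:34/3):97/8):45/8,J:113/8):103/16,S:103/16)
total length: 569/8

(((G:123/8,(I:-1/3,T:34/3):97/8):45/8,J:113/8):103/16,S:103/16)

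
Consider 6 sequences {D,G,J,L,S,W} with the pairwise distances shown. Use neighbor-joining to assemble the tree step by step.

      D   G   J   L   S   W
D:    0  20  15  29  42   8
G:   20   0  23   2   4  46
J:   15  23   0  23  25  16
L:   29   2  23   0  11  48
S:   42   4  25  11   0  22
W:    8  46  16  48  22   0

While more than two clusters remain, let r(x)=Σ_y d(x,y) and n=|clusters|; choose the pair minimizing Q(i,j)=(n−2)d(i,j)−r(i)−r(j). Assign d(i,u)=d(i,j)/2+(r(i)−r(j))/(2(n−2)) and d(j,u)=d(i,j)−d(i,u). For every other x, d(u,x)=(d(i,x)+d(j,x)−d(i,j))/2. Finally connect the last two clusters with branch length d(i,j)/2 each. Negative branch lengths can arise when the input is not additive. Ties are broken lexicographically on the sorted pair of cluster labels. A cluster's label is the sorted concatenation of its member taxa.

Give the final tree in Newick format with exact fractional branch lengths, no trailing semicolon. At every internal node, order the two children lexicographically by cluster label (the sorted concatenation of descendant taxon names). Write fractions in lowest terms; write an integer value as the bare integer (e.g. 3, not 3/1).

1. join D+W (d=8, Q=-222) ⇒ DW; edges |D|=3/4, |W|=29/4
  updated: d(DW,G)=29, d(DW,J)=23/2, d(DW,L)=69/2, d(DW,S)=28
2. join DW+J (d=23/2, Q=-151) ⇒ DJW; edges |DW|=55/6, |J|=7/3
  updated: d(DJW,G)=81/4, d(DJW,L)=23, d(DJW,S)=83/4
3. join DJW+S (d=83/4, Q=-233/4) ⇒ DJSW; edges |DJW|=279/16, |S|=53/16
  updated: d(DJSW,G)=7/4, d(DJSW,L)=53/8
4. join DJSW+G (d=7/4, Q=-83/8) ⇒ DGJSW; edges |DJSW|=51/16, |G|=-23/16
  updated: d(DGJSW,L)=55/16
5. join DGJSW+L (d=55/16) ⇒ DGJLSW; edges |DGJSW|=55/32, |L|=55/32
final tree: (((((D:3/4,W:29/4):55/6,J:7/3):279/16,S:53/16):51/16,G:-23/16):55/32,L:55/32)
total length: 727/16

(((((D:3/4,W:29/4):55/6,J:7/3):279/16,S:53/16):51/16,G:-23/16):55/32,L:55/32)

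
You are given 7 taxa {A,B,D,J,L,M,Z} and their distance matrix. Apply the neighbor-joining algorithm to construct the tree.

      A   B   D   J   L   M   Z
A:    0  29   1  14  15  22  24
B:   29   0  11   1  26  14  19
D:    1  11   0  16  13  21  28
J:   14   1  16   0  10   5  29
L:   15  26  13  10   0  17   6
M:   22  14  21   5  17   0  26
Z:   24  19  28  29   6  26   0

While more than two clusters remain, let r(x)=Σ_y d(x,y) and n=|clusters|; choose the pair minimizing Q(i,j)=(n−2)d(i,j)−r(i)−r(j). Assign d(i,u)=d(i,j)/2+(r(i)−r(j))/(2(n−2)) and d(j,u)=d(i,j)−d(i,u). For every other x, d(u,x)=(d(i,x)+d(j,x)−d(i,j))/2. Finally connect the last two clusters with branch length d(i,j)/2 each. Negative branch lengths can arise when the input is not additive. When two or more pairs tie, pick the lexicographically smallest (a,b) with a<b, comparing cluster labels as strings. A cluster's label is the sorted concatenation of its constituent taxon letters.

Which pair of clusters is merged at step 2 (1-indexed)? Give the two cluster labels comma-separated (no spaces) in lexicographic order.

1. join A+D (d=1, Q=-190) ⇒ AD; edges |A|=2, |D|=-1
  updated: d(AD,B)=39/2, d(AD,J)=29/2, d(AD,L)=27/2, d(AD,M)=21, d(AD,Z)=51/2
2. join L+Z (d=6, Q=-154) ⇒ LZ; edges |L|=-9/8, |Z|=57/8
  updated: d(AD,LZ)=33/2, d(B,LZ)=39/2, d(J,LZ)=33/2, d(LZ,M)=37/2
3. join AD+LZ (d=33/2, Q=-93) ⇒ ADLZ; edges |AD|=25/3, |LZ|=49/6
  updated: d(ADLZ,B)=45/4, d(ADLZ,J)=29/4, d(ADLZ,M)=23/2
4. join ADLZ+M (d=23/2, Q=-75/2) ⇒ ADLMZ; edges |ADLZ|=45/8, |M|=47/8
  updated: d(ADLMZ,B)=55/8, d(ADLMZ,J)=3/8
5. join ADLMZ+B (d=55/8, Q=-33/4) ⇒ ABDLMZ; edges |ADLMZ|=25/8, |B|=15/4
  updated: d(ABDLMZ,J)=-11/4
6. join ABDLMZ+J (d=-11/4) ⇒ ABDJLMZ; edges |ABDLMZ|=-11/8, |J|=-11/8
final tree: (((((A:2,D:-1):25/3,(L:-9/8,Z:57/8):49/6):45/8,M:47/8):25/8,B:15/4):-11/8,J:-11/8)
total length: 313/8

L,Z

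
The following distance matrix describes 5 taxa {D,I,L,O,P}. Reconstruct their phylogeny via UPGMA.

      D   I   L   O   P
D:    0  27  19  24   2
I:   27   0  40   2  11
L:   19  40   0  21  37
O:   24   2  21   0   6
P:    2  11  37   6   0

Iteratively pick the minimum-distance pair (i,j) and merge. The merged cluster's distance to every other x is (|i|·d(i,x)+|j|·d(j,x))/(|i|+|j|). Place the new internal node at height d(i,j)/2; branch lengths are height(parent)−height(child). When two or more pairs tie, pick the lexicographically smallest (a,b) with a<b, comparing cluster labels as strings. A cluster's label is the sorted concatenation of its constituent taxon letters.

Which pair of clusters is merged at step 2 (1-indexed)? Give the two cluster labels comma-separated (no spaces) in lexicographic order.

iteration 1: select D,P (d=2); attach at lengths (1, 1); label the merged cluster DP
  updated: d(DP,I)=19, d(DP,L)=28, d(DP,O)=15
iteration 2: select I,O (d=2); attach at lengths (1, 1); label the merged cluster IO
  updated: d(DP,IO)=17, d(IO,L)=61/2
iteration 3: select DP,IO (d=17); attach at lengths (15/2, 15/2); label the merged cluster DIOP
  updated: d(DIOP,L)=117/4
iteration 4: select DIOP,L (d=117/4); attach at lengths (49/8, 117/8); label the merged cluster DILOP
final tree: (((D:1,P:1):15/2,(I:1,O:1):15/2):49/8,L:117/8)
total length: 159/4

I,O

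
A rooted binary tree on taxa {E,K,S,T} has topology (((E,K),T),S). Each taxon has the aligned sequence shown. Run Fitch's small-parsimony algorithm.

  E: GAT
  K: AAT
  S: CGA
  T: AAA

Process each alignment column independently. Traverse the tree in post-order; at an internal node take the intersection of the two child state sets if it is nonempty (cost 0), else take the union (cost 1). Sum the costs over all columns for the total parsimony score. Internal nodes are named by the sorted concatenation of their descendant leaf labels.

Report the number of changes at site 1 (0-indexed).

1

site 0, node EK: E={G} ∪ K={A} → {A,G} (+1)
site 0, node EKT: EK={A,G} ∩ T={A} → {A} (+0)
site 0, node EKST: EKT={A} ∪ S={C} → {A,C} (+1)
site 1, node EK: E={A} ∩ K={A} → {A} (+0)
site 1, node EKT: EK={A} ∩ T={A} → {A} (+0)
site 1, node EKST: EKT={A} ∪ S={G} → {A,G} (+1)
site 2, node EK: E={T} ∩ K={T} → {T} (+0)
site 2, node EKT: EK={T} ∪ T={A} → {A,T} (+1)
site 2, node EKST: EKT={A,T} ∩ S={A} → {A} (+0)
per-site changes: [2, 1, 1]; total = 4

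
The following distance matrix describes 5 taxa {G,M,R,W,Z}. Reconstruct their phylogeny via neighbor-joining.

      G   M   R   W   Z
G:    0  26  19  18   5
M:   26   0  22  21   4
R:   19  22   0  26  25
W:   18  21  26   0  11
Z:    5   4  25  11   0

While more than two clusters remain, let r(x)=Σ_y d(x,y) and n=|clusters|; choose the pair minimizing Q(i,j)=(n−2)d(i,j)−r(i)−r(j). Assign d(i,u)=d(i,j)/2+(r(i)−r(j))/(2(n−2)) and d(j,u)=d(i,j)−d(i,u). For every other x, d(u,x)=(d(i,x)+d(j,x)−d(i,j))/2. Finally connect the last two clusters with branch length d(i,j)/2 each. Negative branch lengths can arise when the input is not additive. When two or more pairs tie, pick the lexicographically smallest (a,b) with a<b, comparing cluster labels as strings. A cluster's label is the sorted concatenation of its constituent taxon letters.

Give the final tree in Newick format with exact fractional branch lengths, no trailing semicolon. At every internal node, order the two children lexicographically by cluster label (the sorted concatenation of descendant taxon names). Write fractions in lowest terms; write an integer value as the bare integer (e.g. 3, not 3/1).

iteration 1: select M,Z (d=4, Q=-106); attach at lengths (20/3, -8/3); label the merged cluster MZ
  updated: d(G,MZ)=27/2, d(MZ,R)=43/2, d(MZ,W)=14
iteration 2: select G,R (d=19, Q=-79); attach at lengths (11/2, 27/2); label the merged cluster GR
  updated: d(GR,MZ)=8, d(GR,W)=25/2
iteration 3: select GR,MZ (d=8, Q=-69/2); attach at lengths (13/4, 19/4); label the merged cluster GMRZ
  updated: d(GMRZ,W)=37/4
iteration 4: select GMRZ,W (d=37/4); attach at lengths (37/8, 37/8); label the merged cluster GMRWZ
final tree: (((G:11/2,R:27/2):13/4,(M:20/3,Z:-8/3):19/4):37/8,W:37/8)
total length: 161/4

(((G:11/2,R:27/2):13/4,(M:20/3,Z:-8/3):19/4):37/8,W:37/8)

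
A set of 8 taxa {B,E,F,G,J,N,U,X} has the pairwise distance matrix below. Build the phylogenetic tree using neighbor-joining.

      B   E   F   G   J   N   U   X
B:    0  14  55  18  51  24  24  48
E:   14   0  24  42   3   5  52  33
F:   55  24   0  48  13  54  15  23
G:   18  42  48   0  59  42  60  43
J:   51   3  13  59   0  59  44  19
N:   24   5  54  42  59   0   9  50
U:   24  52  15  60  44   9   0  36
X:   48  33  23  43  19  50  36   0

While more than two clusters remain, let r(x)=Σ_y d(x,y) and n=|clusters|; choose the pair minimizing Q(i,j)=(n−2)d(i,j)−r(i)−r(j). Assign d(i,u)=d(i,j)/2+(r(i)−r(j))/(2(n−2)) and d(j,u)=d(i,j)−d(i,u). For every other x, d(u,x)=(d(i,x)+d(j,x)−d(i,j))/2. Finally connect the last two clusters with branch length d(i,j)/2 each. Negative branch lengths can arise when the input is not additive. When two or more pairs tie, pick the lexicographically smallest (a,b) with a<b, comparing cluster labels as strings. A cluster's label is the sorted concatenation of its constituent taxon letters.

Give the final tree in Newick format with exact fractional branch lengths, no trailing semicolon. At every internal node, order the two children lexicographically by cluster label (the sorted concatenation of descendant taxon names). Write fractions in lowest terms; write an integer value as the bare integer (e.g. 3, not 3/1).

((((((B:5/2,G:31/2):201/16,(N:57/10,U:33/10):183/16):211/24,E:17/24):319/32,J:129/32):15/32,F:279/32):457/64,X:457/64)

iteration 1: select B,G (d=18, Q=-438); attach at lengths (5/2, 31/2); label the merged cluster BG
  updated: d(BG,E)=19, d(BG,F)=85/2, d(BG,J)=46, d(BG,N)=24, d(BG,U)=33, d(BG,X)=73/2
iteration 2: select N,U (d=9, Q=-345); attach at lengths (57/10, 33/10); label the merged cluster NU
  updated: d(BG,NU)=24, d(E,NU)=24, d(F,NU)=30, d(J,NU)=47, d(NU,X)=77/2
iteration 3: select BG,NU (d=24, Q=-471/2); attach at lengths (201/16, 183/16); label the merged cluster BGNU
  updated: d(BGNU,E)=19/2, d(BGNU,F)=97/4, d(BGNU,J)=69/2, d(BGNU,X)=51/2
iteration 4: select BGNU,E (d=19/2, Q=-539/4); attach at lengths (211/24, 17/24); label the merged cluster BEGNU
  updated: d(BEGNU,F)=155/8, d(BEGNU,J)=14, d(BEGNU,X)=49/2
iteration 5: select BEGNU,J (d=14, Q=-607/8); attach at lengths (319/32, 129/32); label the merged cluster BEGJNU
  updated: d(BEGJNU,F)=147/16, d(BEGJNU,X)=59/4
iteration 6: select BEGJNU,F (d=147/16, Q=-751/16); attach at lengths (15/32, 279/32); label the merged cluster BEFGJNU
  updated: d(BEFGJNU,X)=457/32
iteration 7: select BEFGJNU,X (d=457/32); attach at lengths (457/64, 457/64); label the merged cluster BEFGJNUX
final tree: ((((((B:5/2,G:31/2):201/16,(N:57/10,U:33/10):183/16):211/24,E:17/24):319/32,J:129/32):15/32,F:279/32):457/64,X:457/64)
total length: 3135/32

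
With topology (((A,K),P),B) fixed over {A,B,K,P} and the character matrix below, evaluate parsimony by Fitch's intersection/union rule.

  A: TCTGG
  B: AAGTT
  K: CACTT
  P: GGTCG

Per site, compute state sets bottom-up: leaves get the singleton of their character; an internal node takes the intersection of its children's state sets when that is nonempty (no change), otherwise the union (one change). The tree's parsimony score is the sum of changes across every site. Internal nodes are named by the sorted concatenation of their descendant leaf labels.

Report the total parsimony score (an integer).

11

AK@0: {T} ∪ {C} = {C,T} (union, +1)
AKP@0: {C,T} ∪ {G} = {C,G,T} (union, +1)
ABKP@0: {C,G,T} ∪ {A} = {A,C,G,T} (union, +1)
AK@1: {C} ∪ {A} = {A,C} (union, +1)
AKP@1: {A,C} ∪ {G} = {A,C,G} (union, +1)
ABKP@1: {A,C,G} ∩ {A} = {A} (intersection, +0)
AK@2: {T} ∪ {C} = {C,T} (union, +1)
AKP@2: {C,T} ∩ {T} = {T} (intersection, +0)
ABKP@2: {T} ∪ {G} = {G,T} (union, +1)
AK@3: {G} ∪ {T} = {G,T} (union, +1)
AKP@3: {G,T} ∪ {C} = {C,G,T} (union, +1)
ABKP@3: {C,G,T} ∩ {T} = {T} (intersection, +0)
AK@4: {G} ∪ {T} = {G,T} (union, +1)
AKP@4: {G,T} ∩ {G} = {G} (intersection, +0)
ABKP@4: {G} ∪ {T} = {G,T} (union, +1)
per-site changes: [3, 2, 2, 2, 2]; total = 11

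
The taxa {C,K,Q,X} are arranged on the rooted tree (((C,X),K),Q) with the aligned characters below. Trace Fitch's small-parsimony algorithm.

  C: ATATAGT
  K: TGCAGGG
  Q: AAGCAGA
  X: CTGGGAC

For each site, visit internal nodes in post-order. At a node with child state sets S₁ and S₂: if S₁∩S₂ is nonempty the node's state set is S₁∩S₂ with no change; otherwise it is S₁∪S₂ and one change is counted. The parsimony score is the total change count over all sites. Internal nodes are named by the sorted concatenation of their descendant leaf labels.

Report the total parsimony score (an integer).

15

CX@0: {A} ∪ {C} = {A,C} (union, +1)
CKX@0: {A,C} ∪ {T} = {A,C,T} (union, +1)
CKQX@0: {A,C,T} ∩ {A} = {A} (intersection, +0)
CX@1: {T} ∩ {T} = {T} (intersection, +0)
CKX@1: {T} ∪ {G} = {G,T} (union, +1)
CKQX@1: {G,T} ∪ {A} = {A,G,T} (union, +1)
CX@2: {A} ∪ {G} = {A,G} (union, +1)
CKX@2: {A,G} ∪ {C} = {A,C,G} (union, +1)
CKQX@2: {A,C,G} ∩ {G} = {G} (intersection, +0)
CX@3: {T} ∪ {G} = {G,T} (union, +1)
CKX@3: {G,T} ∪ {A} = {A,G,T} (union, +1)
CKQX@3: {A,G,T} ∪ {C} = {A,C,G,T} (union, +1)
CX@4: {A} ∪ {G} = {A,G} (union, +1)
CKX@4: {A,G} ∩ {G} = {G} (intersection, +0)
CKQX@4: {G} ∪ {A} = {A,G} (union, +1)
CX@5: {G} ∪ {A} = {A,G} (union, +1)
CKX@5: {A,G} ∩ {G} = {G} (intersection, +0)
CKQX@5: {G} ∩ {G} = {G} (intersection, +0)
CX@6: {T} ∪ {C} = {C,T} (union, +1)
CKX@6: {C,T} ∪ {G} = {C,G,T} (union, +1)
CKQX@6: {C,G,T} ∪ {A} = {A,C,G,T} (union, +1)
per-site changes: [2, 2, 2, 3, 2, 1, 3]; total = 15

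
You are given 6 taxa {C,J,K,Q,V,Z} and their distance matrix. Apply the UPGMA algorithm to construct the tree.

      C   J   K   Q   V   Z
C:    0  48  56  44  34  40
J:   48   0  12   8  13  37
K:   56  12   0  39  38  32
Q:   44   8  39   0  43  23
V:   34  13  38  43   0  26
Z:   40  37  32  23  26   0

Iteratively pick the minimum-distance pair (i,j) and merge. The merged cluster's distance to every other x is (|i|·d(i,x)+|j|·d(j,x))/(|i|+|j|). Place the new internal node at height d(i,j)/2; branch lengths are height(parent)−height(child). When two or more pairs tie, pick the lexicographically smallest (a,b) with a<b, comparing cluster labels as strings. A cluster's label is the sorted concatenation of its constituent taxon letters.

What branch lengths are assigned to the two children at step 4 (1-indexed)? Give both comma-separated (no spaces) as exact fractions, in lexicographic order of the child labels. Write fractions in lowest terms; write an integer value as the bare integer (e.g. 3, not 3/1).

11/4,5/2

iteration 1: select J,Q (d=8); attach at lengths (4, 4); label the merged cluster JQ
  updated: d(C,JQ)=46, d(JQ,K)=51/2, d(JQ,V)=28, d(JQ,Z)=30
iteration 2: select JQ,K (d=51/2); attach at lengths (35/4, 51/4); label the merged cluster JKQ
  updated: d(C,JKQ)=148/3, d(JKQ,V)=94/3, d(JKQ,Z)=92/3
iteration 3: select V,Z (d=26); attach at lengths (13, 13); label the merged cluster VZ
  updated: d(C,VZ)=37, d(JKQ,VZ)=31
iteration 4: select JKQ,VZ (d=31); attach at lengths (11/4, 5/2); label the merged cluster JKQVZ
  updated: d(C,JKQVZ)=222/5
iteration 5: select C,JKQVZ (d=222/5); attach at lengths (111/5, 67/10); label the merged cluster CJKQVZ
final tree: (C:111/5,(((J:4,Q:4):35/4,K:51/4):11/4,(V:13,Z:13):5/2):67/10)
total length: 1793/20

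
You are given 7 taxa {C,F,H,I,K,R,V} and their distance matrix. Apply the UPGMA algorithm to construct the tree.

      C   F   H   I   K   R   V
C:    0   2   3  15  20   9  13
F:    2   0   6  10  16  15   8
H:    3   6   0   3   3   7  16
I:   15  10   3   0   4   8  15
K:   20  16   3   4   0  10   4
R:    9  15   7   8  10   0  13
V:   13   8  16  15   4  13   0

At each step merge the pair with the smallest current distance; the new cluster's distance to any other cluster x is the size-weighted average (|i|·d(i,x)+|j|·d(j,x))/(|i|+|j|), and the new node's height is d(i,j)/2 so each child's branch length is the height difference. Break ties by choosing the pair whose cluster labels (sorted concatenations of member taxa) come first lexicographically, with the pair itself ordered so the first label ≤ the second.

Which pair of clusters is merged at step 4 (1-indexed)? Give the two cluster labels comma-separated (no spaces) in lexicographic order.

1. join C+F (d=2) ⇒ CF; edges |C|=1, |F|=1
  updated: d(CF,H)=9/2, d(CF,I)=25/2, d(CF,K)=18, d(CF,R)=12, d(CF,V)=21/2
2. join H+I (d=3) ⇒ HI; edges |H|=3/2, |I|=3/2
  updated: d(CF,HI)=17/2, d(HI,K)=7/2, d(HI,R)=15/2, d(HI,V)=31/2
3. join HI+K (d=7/2) ⇒ HIK; edges |HI|=1/4, |K|=7/4
  updated: d(CF,HIK)=35/3, d(HIK,R)=25/3, d(HIK,V)=35/3
4. join HIK+R (d=25/3) ⇒ HIKR; edges |HIK|=29/12, |R|=25/6
  updated: d(CF,HIKR)=47/4, d(HIKR,V)=12
5. join CF+V (d=21/2) ⇒ CFV; edges |CF|=17/4, |V|=21/4
  updated: d(CFV,HIKR)=71/6
6. join CFV+HIKR (d=71/6) ⇒ CFHIKRV; edges |CFV|=2/3, |HIKR|=7/4
final tree: (((C:1,F:1):17/4,V:21/4):2/3,(((H:3/2,I:3/2):1/4,K:7/4):29/12,R:25/6):7/4)
total length: 51/2

HIK,R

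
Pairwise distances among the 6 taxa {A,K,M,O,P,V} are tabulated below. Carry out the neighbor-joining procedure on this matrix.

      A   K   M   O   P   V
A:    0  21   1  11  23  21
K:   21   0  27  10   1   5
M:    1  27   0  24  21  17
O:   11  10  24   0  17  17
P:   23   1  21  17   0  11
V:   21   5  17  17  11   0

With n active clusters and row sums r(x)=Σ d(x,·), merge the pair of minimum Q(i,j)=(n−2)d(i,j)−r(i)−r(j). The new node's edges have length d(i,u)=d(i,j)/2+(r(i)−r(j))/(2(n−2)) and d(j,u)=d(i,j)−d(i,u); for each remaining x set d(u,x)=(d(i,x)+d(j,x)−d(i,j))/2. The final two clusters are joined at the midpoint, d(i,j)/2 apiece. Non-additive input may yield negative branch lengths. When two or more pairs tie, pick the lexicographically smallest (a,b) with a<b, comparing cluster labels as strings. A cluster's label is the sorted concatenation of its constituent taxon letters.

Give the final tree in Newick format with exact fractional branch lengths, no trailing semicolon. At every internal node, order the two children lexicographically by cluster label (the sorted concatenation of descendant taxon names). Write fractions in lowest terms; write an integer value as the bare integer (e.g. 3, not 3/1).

(((((A:-9/8,M:17/8):47/4,O:21/4):43/8,V:31/8):29/8,K:-13/8):21/16,P:21/16)

step 1: merge (A,M) at d=1, Q=-163; branch lengths A→-9/8, M→17/8; new cluster AM
  updated: d(AM,K)=47/2, d(AM,O)=17, d(AM,P)=43/2, d(AM,V)=37/2
step 2: merge (AM,O) at d=17, Q=-181/2; branch lengths AM→47/4, O→21/4; new cluster AMO
  updated: d(AMO,K)=33/4, d(AMO,P)=43/4, d(AMO,V)=37/4
step 3: merge (AMO,V) at d=37/4, Q=-35; branch lengths AMO→43/8, V→31/8; new cluster AMOV
  updated: d(AMOV,K)=2, d(AMOV,P)=25/4
step 4: merge (AMOV,K) at d=2, Q=-37/4; branch lengths AMOV→29/8, K→-13/8; new cluster AKMOV
  updated: d(AKMOV,P)=21/8
step 5: merge (AKMOV,P) at d=21/8; branch lengths AKMOV→21/16, P→21/16; new cluster AKMOPV
final tree: (((((A:-9/8,M:17/8):47/4,O:21/4):43/8,V:31/8):29/8,K:-13/8):21/16,P:21/16)
total length: 255/8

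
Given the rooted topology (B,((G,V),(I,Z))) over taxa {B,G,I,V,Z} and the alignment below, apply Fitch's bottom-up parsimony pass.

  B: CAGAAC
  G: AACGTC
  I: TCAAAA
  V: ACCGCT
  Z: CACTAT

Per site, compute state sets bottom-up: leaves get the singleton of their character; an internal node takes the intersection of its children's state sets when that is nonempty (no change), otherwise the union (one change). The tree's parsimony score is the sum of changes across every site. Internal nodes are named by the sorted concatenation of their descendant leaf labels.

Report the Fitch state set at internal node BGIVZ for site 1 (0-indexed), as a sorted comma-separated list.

GV@0: {A} ∩ {A} = {A} (intersection, +0)
IZ@0: {T} ∪ {C} = {C,T} (union, +1)
GIVZ@0: {A} ∪ {C,T} = {A,C,T} (union, +1)
BGIVZ@0: {C} ∩ {A,C,T} = {C} (intersection, +0)
GV@1: {A} ∪ {C} = {A,C} (union, +1)
IZ@1: {C} ∪ {A} = {A,C} (union, +1)
GIVZ@1: {A,C} ∩ {A,C} = {A,C} (intersection, +0)
BGIVZ@1: {A} ∩ {A,C} = {A} (intersection, +0)
GV@2: {C} ∩ {C} = {C} (intersection, +0)
IZ@2: {A} ∪ {C} = {A,C} (union, +1)
GIVZ@2: {C} ∩ {A,C} = {C} (intersection, +0)
BGIVZ@2: {G} ∪ {C} = {C,G} (union, +1)
GV@3: {G} ∩ {G} = {G} (intersection, +0)
IZ@3: {A} ∪ {T} = {A,T} (union, +1)
GIVZ@3: {G} ∪ {A,T} = {A,G,T} (union, +1)
BGIVZ@3: {A} ∩ {A,G,T} = {A} (intersection, +0)
GV@4: {T} ∪ {C} = {C,T} (union, +1)
IZ@4: {A} ∩ {A} = {A} (intersection, +0)
GIVZ@4: {C,T} ∪ {A} = {A,C,T} (union, +1)
BGIVZ@4: {A} ∩ {A,C,T} = {A} (intersection, +0)
GV@5: {C} ∪ {T} = {C,T} (union, +1)
IZ@5: {A} ∪ {T} = {A,T} (union, +1)
GIVZ@5: {C,T} ∩ {A,T} = {T} (intersection, +0)
BGIVZ@5: {C} ∪ {T} = {C,T} (union, +1)
per-site changes: [2, 2, 2, 2, 2, 3]; total = 13

A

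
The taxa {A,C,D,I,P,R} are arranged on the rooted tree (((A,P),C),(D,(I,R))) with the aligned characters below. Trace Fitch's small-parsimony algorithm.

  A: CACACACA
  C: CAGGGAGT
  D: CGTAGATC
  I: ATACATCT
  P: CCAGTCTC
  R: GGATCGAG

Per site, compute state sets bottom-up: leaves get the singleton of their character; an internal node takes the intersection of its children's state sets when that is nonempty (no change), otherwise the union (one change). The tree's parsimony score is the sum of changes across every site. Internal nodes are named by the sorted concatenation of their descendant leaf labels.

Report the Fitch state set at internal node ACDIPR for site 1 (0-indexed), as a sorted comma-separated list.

[col 0] AP: children A:{C}, P:{C} ∩→ {C}; cost 0
[col 0] ACP: children AP:{C}, C:{C} ∩→ {C}; cost 0
[col 0] IR: children I:{A}, R:{G} ∪→ {A,G}; cost 1
[col 0] DIR: children D:{C}, IR:{A,G} ∪→ {A,C,G}; cost 1
[col 0] ACDIPR: children ACP:{C}, DIR:{A,C,G} ∩→ {C}; cost 0
[col 1] AP: children A:{A}, P:{C} ∪→ {A,C}; cost 1
[col 1] ACP: children AP:{A,C}, C:{A} ∩→ {A}; cost 0
[col 1] IR: children I:{T}, R:{G} ∪→ {G,T}; cost 1
[col 1] DIR: children D:{G}, IR:{G,T} ∩→ {G}; cost 0
[col 1] ACDIPR: children ACP:{A}, DIR:{G} ∪→ {A,G}; cost 1
[col 2] AP: children A:{C}, P:{A} ∪→ {A,C}; cost 1
[col 2] ACP: children AP:{A,C}, C:{G} ∪→ {A,C,G}; cost 1
[col 2] IR: children I:{A}, R:{A} ∩→ {A}; cost 0
[col 2] DIR: children D:{T}, IR:{A} ∪→ {A,T}; cost 1
[col 2] ACDIPR: children ACP:{A,C,G}, DIR:{A,T} ∩→ {A}; cost 0
[col 3] AP: children A:{A}, P:{G} ∪→ {A,G}; cost 1
[col 3] ACP: children AP:{A,G}, C:{G} ∩→ {G}; cost 0
[col 3] IR: children I:{C}, R:{T} ∪→ {C,T}; cost 1
[col 3] DIR: children D:{A}, IR:{C,T} ∪→ {A,C,T}; cost 1
[col 3] ACDIPR: children ACP:{G}, DIR:{A,C,T} ∪→ {A,C,G,T}; cost 1
[col 4] AP: children A:{C}, P:{T} ∪→ {C,T}; cost 1
[col 4] ACP: children AP:{C,T}, C:{G} ∪→ {C,G,T}; cost 1
[col 4] IR: children I:{A}, R:{C} ∪→ {A,C}; cost 1
[col 4] DIR: children D:{G}, IR:{A,C} ∪→ {A,C,G}; cost 1
[col 4] ACDIPR: children ACP:{C,G,T}, DIR:{A,C,G} ∩→ {C,G}; cost 0
[col 5] AP: children A:{A}, P:{C} ∪→ {A,C}; cost 1
[col 5] ACP: children AP:{A,C}, C:{A} ∩→ {A}; cost 0
[col 5] IR: children I:{T}, R:{G} ∪→ {G,T}; cost 1
[col 5] DIR: children D:{A}, IR:{G,T} ∪→ {A,G,T}; cost 1
[col 5] ACDIPR: children ACP:{A}, DIR:{A,G,T} ∩→ {A}; cost 0
[col 6] AP: children A:{C}, P:{T} ∪→ {C,T}; cost 1
[col 6] ACP: children AP:{C,T}, C:{G} ∪→ {C,G,T}; cost 1
[col 6] IR: children I:{C}, R:{A} ∪→ {A,C}; cost 1
[col 6] DIR: children D:{T}, IR:{A,C} ∪→ {A,C,T}; cost 1
[col 6] ACDIPR: children ACP:{C,G,T}, DIR:{A,C,T} ∩→ {C,T}; cost 0
[col 7] AP: children A:{A}, P:{C} ∪→ {A,C}; cost 1
[col 7] ACP: children AP:{A,C}, C:{T} ∪→ {A,C,T}; cost 1
[col 7] IR: children I:{T}, R:{G} ∪→ {G,T}; cost 1
[col 7] DIR: children D:{C}, IR:{G,T} ∪→ {C,G,T}; cost 1
[col 7] ACDIPR: children ACP:{A,C,T}, DIR:{C,G,T} ∩→ {C,T}; cost 0
per-site changes: [2, 3, 3, 4, 4, 3, 4, 4]; total = 27

A,G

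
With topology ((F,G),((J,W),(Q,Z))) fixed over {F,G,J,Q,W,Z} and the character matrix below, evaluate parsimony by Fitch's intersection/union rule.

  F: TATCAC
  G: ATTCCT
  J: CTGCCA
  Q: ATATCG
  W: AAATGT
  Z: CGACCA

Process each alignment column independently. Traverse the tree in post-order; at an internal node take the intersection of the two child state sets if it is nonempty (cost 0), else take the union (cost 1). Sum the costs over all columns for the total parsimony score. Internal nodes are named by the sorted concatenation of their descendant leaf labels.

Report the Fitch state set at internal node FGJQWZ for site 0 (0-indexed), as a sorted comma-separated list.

FG@0: {T} ∪ {A} = {A,T} (union, +1)
JW@0: {C} ∪ {A} = {A,C} (union, +1)
QZ@0: {A} ∪ {C} = {A,C} (union, +1)
JQWZ@0: {A,C} ∩ {A,C} = {A,C} (intersection, +0)
FGJQWZ@0: {A,T} ∩ {A,C} = {A} (intersection, +0)
FG@1: {A} ∪ {T} = {A,T} (union, +1)
JW@1: {T} ∪ {A} = {A,T} (union, +1)
QZ@1: {T} ∪ {G} = {G,T} (union, +1)
JQWZ@1: {A,T} ∩ {G,T} = {T} (intersection, +0)
FGJQWZ@1: {A,T} ∩ {T} = {T} (intersection, +0)
FG@2: {T} ∩ {T} = {T} (intersection, +0)
JW@2: {G} ∪ {A} = {A,G} (union, +1)
QZ@2: {A} ∩ {A} = {A} (intersection, +0)
JQWZ@2: {A,G} ∩ {A} = {A} (intersection, +0)
FGJQWZ@2: {T} ∪ {A} = {A,T} (union, +1)
FG@3: {C} ∩ {C} = {C} (intersection, +0)
JW@3: {C} ∪ {T} = {C,T} (union, +1)
QZ@3: {T} ∪ {C} = {C,T} (union, +1)
JQWZ@3: {C,T} ∩ {C,T} = {C,T} (intersection, +0)
FGJQWZ@3: {C} ∩ {C,T} = {C} (intersection, +0)
FG@4: {A} ∪ {C} = {A,C} (union, +1)
JW@4: {C} ∪ {G} = {C,G} (union, +1)
QZ@4: {C} ∩ {C} = {C} (intersection, +0)
JQWZ@4: {C,G} ∩ {C} = {C} (intersection, +0)
FGJQWZ@4: {A,C} ∩ {C} = {C} (intersection, +0)
FG@5: {C} ∪ {T} = {C,T} (union, +1)
JW@5: {A} ∪ {T} = {A,T} (union, +1)
QZ@5: {G} ∪ {A} = {A,G} (union, +1)
JQWZ@5: {A,T} ∩ {A,G} = {A} (intersection, +0)
FGJQWZ@5: {C,T} ∪ {A} = {A,C,T} (union, +1)
per-site changes: [3, 3, 2, 2, 2, 4]; total = 16

A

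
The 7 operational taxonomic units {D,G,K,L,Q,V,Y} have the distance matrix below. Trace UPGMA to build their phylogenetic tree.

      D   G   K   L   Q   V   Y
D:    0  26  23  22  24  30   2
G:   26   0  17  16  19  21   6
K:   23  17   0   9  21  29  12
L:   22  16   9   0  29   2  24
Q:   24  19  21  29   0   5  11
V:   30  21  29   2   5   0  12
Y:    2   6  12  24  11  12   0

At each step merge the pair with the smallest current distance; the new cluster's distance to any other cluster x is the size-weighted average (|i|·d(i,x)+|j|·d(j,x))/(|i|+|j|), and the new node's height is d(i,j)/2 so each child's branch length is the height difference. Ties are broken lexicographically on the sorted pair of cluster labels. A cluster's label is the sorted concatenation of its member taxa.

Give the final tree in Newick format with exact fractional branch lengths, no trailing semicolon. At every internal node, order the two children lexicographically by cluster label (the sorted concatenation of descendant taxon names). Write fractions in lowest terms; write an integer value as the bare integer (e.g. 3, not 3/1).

((((D:1,Y:1):7,G:8):2/3,K:26/3):5/4,((L:1,V:1):15/2,Q:17/2):17/12)

1. join D+Y (d=2) ⇒ DY; edges |D|=1, |Y|=1
  updated: d(DY,G)=16, d(DY,K)=35/2, d(DY,L)=23, d(DY,Q)=35/2, d(DY,V)=21
2. join L+V (d=2) ⇒ LV; edges |L|=1, |V|=1
  updated: d(DY,LV)=22, d(G,LV)=37/2, d(K,LV)=19, d(LV,Q)=17
3. join DY+G (d=16) ⇒ DGY; edges |DY|=7, |G|=8
  updated: d(DGY,K)=52/3, d(DGY,LV)=125/6, d(DGY,Q)=18
4. join LV+Q (d=17) ⇒ LQV; edges |LV|=15/2, |Q|=17/2
  updated: d(DGY,LQV)=179/9, d(K,LQV)=59/3
5. join DGY+K (d=52/3) ⇒ DGKY; edges |DGY|=2/3, |K|=26/3
  updated: d(DGKY,LQV)=119/6
6. join DGKY+LQV (d=119/6) ⇒ DGKLQVY; edges |DGKY|=5/4, |LQV|=17/12
final tree: ((((D:1,Y:1):7,G:8):2/3,K:26/3):5/4,((L:1,V:1):15/2,Q:17/2):17/12)
total length: 47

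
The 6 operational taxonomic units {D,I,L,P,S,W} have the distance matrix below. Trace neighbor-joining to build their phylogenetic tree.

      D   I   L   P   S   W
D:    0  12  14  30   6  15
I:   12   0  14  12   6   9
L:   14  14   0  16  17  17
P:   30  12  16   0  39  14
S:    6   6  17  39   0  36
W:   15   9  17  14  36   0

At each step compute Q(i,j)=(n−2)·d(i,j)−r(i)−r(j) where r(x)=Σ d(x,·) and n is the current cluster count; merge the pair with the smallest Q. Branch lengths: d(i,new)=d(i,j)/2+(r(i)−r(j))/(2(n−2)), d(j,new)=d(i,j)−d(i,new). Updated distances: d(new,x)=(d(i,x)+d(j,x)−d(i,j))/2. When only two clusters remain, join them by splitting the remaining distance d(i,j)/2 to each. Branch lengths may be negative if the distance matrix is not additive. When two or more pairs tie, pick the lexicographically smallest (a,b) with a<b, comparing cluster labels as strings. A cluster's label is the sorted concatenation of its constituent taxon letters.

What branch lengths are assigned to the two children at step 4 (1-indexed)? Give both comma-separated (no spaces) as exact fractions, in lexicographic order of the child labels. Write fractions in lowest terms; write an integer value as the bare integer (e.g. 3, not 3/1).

1. join D+S (d=6, Q=-157) ⇒ DS; edges |D|=-3/8, |S|=51/8
  updated: d(DS,I)=6, d(DS,L)=25/2, d(DS,P)=63/2, d(DS,W)=45/2
2. join DS+I (d=6, Q=-191/2) ⇒ DIS; edges |DS|=33/4, |I|=-9/4
  updated: d(DIS,L)=41/4, d(DIS,P)=75/4, d(DIS,W)=51/4
3. join DIS+L (d=41/4, Q=-129/2) ⇒ DILS; edges |DIS|=19/4, |L|=11/2
  updated: d(DILS,P)=49/4, d(DILS,W)=39/4
4. join DILS+P (d=49/4, Q=-36) ⇒ DILPS; edges |DILS|=4, |P|=33/4
  updated: d(DILPS,W)=23/4
5. join DILPS+W (d=23/4) ⇒ DILPSW; edges |DILPS|=23/8, |W|=23/8
final tree: (((((D:-3/8,S:51/8):33/4,I:-9/4):19/4,L:11/2):4,P:33/4):23/8,W:23/8)
total length: 161/4

4,33/4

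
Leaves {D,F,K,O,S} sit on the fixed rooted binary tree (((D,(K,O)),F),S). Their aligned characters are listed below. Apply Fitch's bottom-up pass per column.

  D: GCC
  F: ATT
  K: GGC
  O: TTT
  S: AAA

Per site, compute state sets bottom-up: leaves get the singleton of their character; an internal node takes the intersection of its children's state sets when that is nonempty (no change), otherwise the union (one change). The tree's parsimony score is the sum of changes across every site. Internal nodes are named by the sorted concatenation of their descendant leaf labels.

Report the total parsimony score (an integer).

8

[col 0] KO: children K:{G}, O:{T} ∪→ {G,T}; cost 1
[col 0] DKO: children D:{G}, KO:{G,T} ∩→ {G}; cost 0
[col 0] DFKO: children DKO:{G}, F:{A} ∪→ {A,G}; cost 1
[col 0] DFKOS: children DFKO:{A,G}, S:{A} ∩→ {A}; cost 0
[col 1] KO: children K:{G}, O:{T} ∪→ {G,T}; cost 1
[col 1] DKO: children D:{C}, KO:{G,T} ∪→ {C,G,T}; cost 1
[col 1] DFKO: children DKO:{C,G,T}, F:{T} ∩→ {T}; cost 0
[col 1] DFKOS: children DFKO:{T}, S:{A} ∪→ {A,T}; cost 1
[col 2] KO: children K:{C}, O:{T} ∪→ {C,T}; cost 1
[col 2] DKO: children D:{C}, KO:{C,T} ∩→ {C}; cost 0
[col 2] DFKO: children DKO:{C}, F:{T} ∪→ {C,T}; cost 1
[col 2] DFKOS: children DFKO:{C,T}, S:{A} ∪→ {A,C,T}; cost 1
per-site changes: [2, 3, 3]; total = 8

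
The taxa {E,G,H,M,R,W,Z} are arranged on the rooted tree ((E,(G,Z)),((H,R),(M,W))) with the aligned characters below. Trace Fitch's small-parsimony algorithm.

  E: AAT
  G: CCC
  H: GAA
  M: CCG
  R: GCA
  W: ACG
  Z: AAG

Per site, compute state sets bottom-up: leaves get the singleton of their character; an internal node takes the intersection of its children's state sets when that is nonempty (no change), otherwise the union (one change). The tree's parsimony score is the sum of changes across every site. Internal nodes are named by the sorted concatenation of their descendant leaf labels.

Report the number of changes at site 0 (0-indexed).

3

site 0, node GZ: G={C} ∪ Z={A} → {A,C} (+1)
site 0, node EGZ: E={A} ∩ GZ={A,C} → {A} (+0)
site 0, node HR: H={G} ∩ R={G} → {G} (+0)
site 0, node MW: M={C} ∪ W={A} → {A,C} (+1)
site 0, node HMRW: HR={G} ∪ MW={A,C} → {A,C,G} (+1)
site 0, node EGHMRWZ: EGZ={A} ∩ HMRW={A,C,G} → {A} (+0)
site 1, node GZ: G={C} ∪ Z={A} → {A,C} (+1)
site 1, node EGZ: E={A} ∩ GZ={A,C} → {A} (+0)
site 1, node HR: H={A} ∪ R={C} → {A,C} (+1)
site 1, node MW: M={C} ∩ W={C} → {C} (+0)
site 1, node HMRW: HR={A,C} ∩ MW={C} → {C} (+0)
site 1, node EGHMRWZ: EGZ={A} ∪ HMRW={C} → {A,C} (+1)
site 2, node GZ: G={C} ∪ Z={G} → {C,G} (+1)
site 2, node EGZ: E={T} ∪ GZ={C,G} → {C,G,T} (+1)
site 2, node HR: H={A} ∩ R={A} → {A} (+0)
site 2, node MW: M={G} ∩ W={G} → {G} (+0)
site 2, node HMRW: HR={A} ∪ MW={G} → {A,G} (+1)
site 2, node EGHMRWZ: EGZ={C,G,T} ∩ HMRW={A,G} → {G} (+0)
per-site changes: [3, 3, 3]; total = 9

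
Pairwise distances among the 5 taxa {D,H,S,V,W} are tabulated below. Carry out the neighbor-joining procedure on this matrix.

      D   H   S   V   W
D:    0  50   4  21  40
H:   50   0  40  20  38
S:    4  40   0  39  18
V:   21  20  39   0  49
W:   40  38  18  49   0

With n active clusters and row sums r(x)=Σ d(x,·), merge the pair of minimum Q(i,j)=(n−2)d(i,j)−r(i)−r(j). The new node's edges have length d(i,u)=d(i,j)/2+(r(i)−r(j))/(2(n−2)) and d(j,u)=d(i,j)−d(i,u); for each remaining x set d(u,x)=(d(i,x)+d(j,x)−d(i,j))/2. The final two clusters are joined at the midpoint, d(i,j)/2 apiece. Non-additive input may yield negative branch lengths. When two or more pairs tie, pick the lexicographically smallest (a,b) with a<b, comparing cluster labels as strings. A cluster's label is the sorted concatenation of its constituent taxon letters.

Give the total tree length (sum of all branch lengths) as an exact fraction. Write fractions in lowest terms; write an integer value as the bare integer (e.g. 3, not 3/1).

67

1. join H+V (d=20, Q=-217) ⇒ HV; edges |H|=79/6, |V|=41/6
  updated: d(D,HV)=51/2, d(HV,S)=59/2, d(HV,W)=67/2
2. join D+S (d=4, Q=-113) ⇒ DS; edges |D|=13/2, |S|=-5/2
  updated: d(DS,HV)=51/2, d(DS,W)=27
3. join DS+HV (d=51/2, Q=-86) ⇒ DHSV; edges |DS|=19/2, |HV|=16
  updated: d(DHSV,W)=35/2
4. join DHSV+W (d=35/2) ⇒ DHSVW; edges |DHSV|=35/4, |W|=35/4
final tree: (((D:13/2,S:-5/2):19/2,(H:79/6,V:41/6):16):35/4,W:35/4)
total length: 67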